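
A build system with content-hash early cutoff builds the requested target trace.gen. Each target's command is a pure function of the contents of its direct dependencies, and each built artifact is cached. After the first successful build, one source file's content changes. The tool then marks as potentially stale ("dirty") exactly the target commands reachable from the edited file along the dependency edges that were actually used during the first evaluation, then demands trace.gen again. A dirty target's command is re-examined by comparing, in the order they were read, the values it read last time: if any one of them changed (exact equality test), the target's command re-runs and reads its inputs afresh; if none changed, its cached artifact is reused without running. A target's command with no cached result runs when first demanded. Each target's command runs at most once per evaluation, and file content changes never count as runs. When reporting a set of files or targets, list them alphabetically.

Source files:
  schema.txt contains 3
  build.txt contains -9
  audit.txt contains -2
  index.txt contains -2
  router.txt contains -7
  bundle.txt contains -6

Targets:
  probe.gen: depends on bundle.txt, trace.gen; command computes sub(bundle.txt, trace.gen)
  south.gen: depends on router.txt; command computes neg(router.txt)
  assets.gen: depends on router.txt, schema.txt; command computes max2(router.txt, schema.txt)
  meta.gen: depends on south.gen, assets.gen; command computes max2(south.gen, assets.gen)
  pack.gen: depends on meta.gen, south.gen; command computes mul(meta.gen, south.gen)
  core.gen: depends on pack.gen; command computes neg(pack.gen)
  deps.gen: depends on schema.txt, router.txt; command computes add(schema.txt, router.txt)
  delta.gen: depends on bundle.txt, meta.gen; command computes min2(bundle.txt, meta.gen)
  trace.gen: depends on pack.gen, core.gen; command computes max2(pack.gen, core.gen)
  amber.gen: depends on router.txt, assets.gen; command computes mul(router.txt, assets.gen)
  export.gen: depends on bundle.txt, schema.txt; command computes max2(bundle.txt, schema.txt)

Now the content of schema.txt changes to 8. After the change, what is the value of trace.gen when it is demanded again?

First evaluation (everything demanded from the output):
  assets.gen = max2(-7, 3) = 3
  south.gen = neg(-7) = 7
  meta.gen = max2(7, 3) = 7
  pack.gen = mul(7, 7) = 49
  core.gen = neg(49) = -49
  trace.gen = max2(49, -49) = 49

Propagation after the edit:
  assets.gen: runs — schema.txt 3->8; result 8.
  meta.gen: runs — assets.gen 3->8; result 8.
  pack.gen: runs — meta.gen 7->8; result 56.
  core.gen: runs — pack.gen 49->56; result -56.
  trace.gen: runs — pack.gen 49->56; core.gen -49->-56; result 56.

New value of trace.gen: 56.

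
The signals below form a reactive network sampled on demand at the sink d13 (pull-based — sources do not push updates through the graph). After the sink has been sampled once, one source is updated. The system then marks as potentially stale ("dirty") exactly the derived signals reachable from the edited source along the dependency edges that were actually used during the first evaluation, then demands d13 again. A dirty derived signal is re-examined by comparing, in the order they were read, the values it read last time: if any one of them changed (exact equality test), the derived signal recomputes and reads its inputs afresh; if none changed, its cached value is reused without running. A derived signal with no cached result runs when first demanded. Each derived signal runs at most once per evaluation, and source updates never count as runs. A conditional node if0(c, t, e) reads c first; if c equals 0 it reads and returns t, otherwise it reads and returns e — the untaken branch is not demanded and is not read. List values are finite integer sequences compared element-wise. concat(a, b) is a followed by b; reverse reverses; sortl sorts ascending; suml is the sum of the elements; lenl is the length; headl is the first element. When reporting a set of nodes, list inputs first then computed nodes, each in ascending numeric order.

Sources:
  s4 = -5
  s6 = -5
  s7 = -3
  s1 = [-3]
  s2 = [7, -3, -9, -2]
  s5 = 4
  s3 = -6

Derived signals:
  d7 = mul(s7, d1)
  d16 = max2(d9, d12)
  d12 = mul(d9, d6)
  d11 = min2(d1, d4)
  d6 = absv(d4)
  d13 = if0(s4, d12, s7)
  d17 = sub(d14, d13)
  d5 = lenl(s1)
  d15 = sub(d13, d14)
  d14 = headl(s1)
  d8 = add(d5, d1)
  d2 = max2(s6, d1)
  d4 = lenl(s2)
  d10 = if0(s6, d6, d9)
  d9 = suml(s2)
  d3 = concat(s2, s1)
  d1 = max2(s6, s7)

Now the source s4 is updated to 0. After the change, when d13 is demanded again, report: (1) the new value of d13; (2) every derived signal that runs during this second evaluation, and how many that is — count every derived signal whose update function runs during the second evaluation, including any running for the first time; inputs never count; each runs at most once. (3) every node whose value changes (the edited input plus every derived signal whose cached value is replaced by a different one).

d13 now evaluates to -28.
Run set: d4, d6, d9, d12, d13 (5 run).
Changed values: s4, d13.
The important point: the flipped condition pulls in fresh nodes; d4, d6, d9, d12 run for the first time.

Initial pass — values computed on the first demand:
  d13 = if0(s4=-5 -> else branch s7) = -3

Second demand — change propagation:
  d4: newly demanded (no cache) — executes and yields 4.
  d6: newly demanded (no cache) — executes and yields 4.
  d9: newly demanded (no cache) — executes and yields -7.
  d12: newly demanded (no cache) — executes and yields -28.
  d13: re-runs because s4 -5->0; new result -28.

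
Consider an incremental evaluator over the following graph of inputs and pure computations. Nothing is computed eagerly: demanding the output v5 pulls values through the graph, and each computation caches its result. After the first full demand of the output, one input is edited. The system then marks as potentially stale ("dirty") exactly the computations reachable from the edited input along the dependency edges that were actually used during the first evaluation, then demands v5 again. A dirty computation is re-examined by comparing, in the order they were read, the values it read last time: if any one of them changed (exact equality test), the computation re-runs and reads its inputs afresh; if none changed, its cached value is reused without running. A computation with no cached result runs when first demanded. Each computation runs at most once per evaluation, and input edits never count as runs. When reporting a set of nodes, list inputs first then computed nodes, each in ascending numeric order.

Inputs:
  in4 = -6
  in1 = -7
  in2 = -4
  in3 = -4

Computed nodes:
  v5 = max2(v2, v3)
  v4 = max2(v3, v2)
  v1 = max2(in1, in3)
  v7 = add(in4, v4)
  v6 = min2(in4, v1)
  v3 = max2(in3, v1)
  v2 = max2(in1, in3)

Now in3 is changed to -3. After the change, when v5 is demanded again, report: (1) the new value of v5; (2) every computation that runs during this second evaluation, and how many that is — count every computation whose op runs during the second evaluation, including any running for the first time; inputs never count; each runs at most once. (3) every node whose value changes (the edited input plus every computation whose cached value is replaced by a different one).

Initial pass — values computed on the first demand:
  v1 = max2(-7, -4) = -4
  v2 = max2(-7, -4) = -4
  v3 = max2(-4, -4) = -4
  v5 = max2(-4, -4) = -4

Second demand — change propagation:
  v1: re-runs because in3 -4->-3; new result -3.
  v2: re-runs because in3 -4->-3; new result -3.
  v3: re-runs because in3 -4->-3; v1 -4->-3; new result -3.
  v5: re-runs because v2 -4->-3; v3 -4->-3; new result -3.

v5 now evaluates to -3.
Run set: v1, v2, v3, v5 (4 run).
Changed values: in3, v1, v2, v3, v5.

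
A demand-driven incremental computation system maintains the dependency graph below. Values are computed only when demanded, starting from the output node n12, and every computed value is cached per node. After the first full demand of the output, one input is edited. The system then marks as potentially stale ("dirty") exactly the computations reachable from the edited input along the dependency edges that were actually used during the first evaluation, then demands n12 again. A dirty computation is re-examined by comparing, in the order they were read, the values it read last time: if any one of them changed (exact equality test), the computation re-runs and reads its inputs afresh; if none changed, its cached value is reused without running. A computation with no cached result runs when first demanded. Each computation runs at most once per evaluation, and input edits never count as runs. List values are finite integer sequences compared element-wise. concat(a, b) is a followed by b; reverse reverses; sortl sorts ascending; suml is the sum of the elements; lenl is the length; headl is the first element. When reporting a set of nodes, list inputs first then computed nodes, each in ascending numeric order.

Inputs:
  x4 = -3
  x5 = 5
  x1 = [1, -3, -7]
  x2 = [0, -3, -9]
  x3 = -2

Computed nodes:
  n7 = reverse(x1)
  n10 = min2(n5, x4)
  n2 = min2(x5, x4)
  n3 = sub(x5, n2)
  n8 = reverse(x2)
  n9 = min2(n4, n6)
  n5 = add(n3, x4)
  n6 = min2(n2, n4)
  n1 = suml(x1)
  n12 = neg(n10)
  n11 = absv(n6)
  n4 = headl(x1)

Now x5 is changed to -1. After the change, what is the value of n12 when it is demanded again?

First evaluation (everything demanded from the output):
  n2 = min2(5, -3) = -3
  n3 = sub(5, -3) = 8
  n5 = add(8, -3) = 5
  n10 = min2(5, -3) = -3
  n12 = neg(-3) = 3

Propagation after the edit:
  n2: runs — x5 5->-1; result -3 (same value as before).
  n3: runs — x5 5->-1; result 2.
  n5: runs — n3 8->2; result -1.
  n10: runs — n5 5->-1; result -3 (same value as before).
  n12: checked — values it read are unchanged (n10 unchanged); reused cached 3 without running.

Key observation: the cutoff stops propagation at n12 — its inputs' values are unchanged, so it reuses its cache.

New value of n12: 3.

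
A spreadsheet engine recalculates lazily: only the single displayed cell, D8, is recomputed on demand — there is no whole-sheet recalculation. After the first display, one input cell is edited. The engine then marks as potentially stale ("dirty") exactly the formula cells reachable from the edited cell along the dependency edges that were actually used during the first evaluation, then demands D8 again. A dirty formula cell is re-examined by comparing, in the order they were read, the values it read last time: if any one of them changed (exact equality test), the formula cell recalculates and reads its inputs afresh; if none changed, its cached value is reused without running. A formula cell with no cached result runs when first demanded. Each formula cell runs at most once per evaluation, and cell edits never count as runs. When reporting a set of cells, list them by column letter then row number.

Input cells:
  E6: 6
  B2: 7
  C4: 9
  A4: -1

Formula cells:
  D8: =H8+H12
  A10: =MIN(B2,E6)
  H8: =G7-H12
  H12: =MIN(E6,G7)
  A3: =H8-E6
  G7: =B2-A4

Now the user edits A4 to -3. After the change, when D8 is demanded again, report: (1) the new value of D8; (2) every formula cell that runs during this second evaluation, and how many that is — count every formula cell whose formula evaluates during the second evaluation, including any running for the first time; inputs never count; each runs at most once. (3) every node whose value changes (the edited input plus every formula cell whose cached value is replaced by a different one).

New value of D8: 10.
Formula cells that run: D8, G7, H8, H12 — 4 in total.
Values that change: A4, D8, G7, H8.

First evaluation (everything demanded from the output):
  G7 = 7 - -1 = 8
  H12 = MIN(6, 8) = 6
  H8 = 8 - 6 = 2
  D8 = 2 + 6 = 8

Propagation after the edit:
  G7: runs — A4 -1->-3; result 10.
  H12: runs — G7 8->10; result 6 (same value as before).
  H8: runs — G7 8->10; result 4.
  D8: runs — H8 2->4; result 10.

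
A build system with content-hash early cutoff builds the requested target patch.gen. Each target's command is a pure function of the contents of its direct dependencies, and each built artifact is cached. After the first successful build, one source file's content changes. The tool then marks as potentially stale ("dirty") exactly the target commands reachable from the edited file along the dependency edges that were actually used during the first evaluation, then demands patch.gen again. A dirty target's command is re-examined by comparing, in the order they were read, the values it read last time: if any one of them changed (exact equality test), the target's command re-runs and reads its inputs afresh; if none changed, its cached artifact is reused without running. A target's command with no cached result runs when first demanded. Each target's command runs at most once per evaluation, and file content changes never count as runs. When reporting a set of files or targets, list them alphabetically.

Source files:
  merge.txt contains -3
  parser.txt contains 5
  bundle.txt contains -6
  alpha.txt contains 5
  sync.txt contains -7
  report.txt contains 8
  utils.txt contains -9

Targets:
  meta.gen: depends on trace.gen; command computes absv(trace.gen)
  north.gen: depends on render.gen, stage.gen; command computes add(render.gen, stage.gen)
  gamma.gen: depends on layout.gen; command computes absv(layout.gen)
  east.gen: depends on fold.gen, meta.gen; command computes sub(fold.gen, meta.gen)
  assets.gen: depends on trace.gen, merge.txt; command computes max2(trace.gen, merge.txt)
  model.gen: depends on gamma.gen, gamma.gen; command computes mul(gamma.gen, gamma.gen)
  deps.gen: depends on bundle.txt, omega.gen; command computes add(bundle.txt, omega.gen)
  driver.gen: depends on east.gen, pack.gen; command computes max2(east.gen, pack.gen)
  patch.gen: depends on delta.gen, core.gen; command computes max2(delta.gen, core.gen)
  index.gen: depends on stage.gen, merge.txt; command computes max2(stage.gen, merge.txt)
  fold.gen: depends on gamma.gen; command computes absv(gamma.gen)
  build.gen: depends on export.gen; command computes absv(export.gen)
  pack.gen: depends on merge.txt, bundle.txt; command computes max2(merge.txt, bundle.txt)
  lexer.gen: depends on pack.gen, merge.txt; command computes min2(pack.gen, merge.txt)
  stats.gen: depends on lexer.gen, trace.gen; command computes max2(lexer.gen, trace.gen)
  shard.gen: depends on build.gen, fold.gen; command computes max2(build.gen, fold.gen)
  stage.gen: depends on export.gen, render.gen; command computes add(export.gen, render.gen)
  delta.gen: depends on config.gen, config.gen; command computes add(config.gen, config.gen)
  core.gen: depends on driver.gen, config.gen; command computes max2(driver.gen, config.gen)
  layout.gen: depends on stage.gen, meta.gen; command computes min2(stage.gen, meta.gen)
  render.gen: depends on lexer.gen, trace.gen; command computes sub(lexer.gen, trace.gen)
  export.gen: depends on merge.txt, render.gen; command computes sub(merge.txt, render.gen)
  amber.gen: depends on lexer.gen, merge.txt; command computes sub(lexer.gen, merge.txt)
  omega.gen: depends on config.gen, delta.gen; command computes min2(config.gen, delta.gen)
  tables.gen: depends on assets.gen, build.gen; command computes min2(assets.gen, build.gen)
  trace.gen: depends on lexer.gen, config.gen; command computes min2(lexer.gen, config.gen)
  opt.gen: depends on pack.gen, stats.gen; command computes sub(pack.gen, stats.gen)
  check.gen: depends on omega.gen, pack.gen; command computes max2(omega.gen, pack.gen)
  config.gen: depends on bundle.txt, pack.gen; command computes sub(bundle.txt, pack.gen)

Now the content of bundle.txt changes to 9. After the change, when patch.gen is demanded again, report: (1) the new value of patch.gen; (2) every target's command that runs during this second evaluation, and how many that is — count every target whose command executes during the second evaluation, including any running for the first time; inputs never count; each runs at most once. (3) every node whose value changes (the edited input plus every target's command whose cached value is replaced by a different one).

First evaluation (everything demanded from the output):
  pack.gen = max2(-3, -6) = -3
  config.gen = sub(-6, -3) = -3
  delta.gen = add(-3, -3) = -6
  lexer.gen = min2(-3, -3) = -3
  trace.gen = min2(-3, -3) = -3
  meta.gen = absv(-3) = 3
  render.gen = sub(-3, -3) = 0
  export.gen = sub(-3, 0) = -3
  stage.gen = add(-3, 0) = -3
  layout.gen = min2(-3, 3) = -3
  gamma.gen = absv(-3) = 3
  fold.gen = absv(3) = 3
  east.gen = sub(3, 3) = 0
  driver.gen = max2(0, -3) = 0
  core.gen = max2(0, -3) = 0
  patch.gen = max2(-6, 0) = 0

Propagation after the edit:
  pack.gen: runs — bundle.txt -6->9; result 9.
  config.gen: runs — bundle.txt -6->9; pack.gen -3->9; result 0.
  delta.gen: runs — config.gen -3->0; config.gen -3->0; result 0.
  lexer.gen: runs — pack.gen -3->9; result -3 (same value as before).
  trace.gen: runs — config.gen -3->0; result -3 (same value as before).
  meta.gen: checked — values it read are unchanged (trace.gen unchanged); reused cached 3 without running.
  render.gen: checked — values it read are unchanged (lexer.gen unchanged, trace.gen unchanged); reused cached 0 without running.
  export.gen: checked — values it read are unchanged (merge.txt unchanged, render.gen unchanged); reused cached -3 without running.
  stage.gen: checked — values it read are unchanged (export.gen unchanged, render.gen unchanged); reused cached -3 without running.
  layout.gen: checked — values it read are unchanged (stage.gen unchanged, meta.gen unchanged); reused cached -3 without running.
  gamma.gen: checked — values it read are unchanged (layout.gen unchanged); reused cached 3 without running.
  fold.gen: checked — values it read are unchanged (gamma.gen unchanged); reused cached 3 without running.
  east.gen: checked — values it read are unchanged (fold.gen unchanged, meta.gen unchanged); reused cached 0 without running.
  driver.gen: runs — pack.gen -3->9; result 9.
  core.gen: runs — driver.gen 0->9; config.gen -3->0; result 9.
  patch.gen: runs — delta.gen -6->0; core.gen 0->9; result 9.

Key observation: the cutoff stops propagation at render.gen — its inputs' values are unchanged, so it reuses its cache.

New value of patch.gen: 9.
Target commands that run: config.gen, core.gen, delta.gen, driver.gen, lexer.gen, pack.gen, patch.gen, trace.gen — 8 in total.
Values that change: bundle.txt, config.gen, core.gen, delta.gen, driver.gen, pack.gen, patch.gen.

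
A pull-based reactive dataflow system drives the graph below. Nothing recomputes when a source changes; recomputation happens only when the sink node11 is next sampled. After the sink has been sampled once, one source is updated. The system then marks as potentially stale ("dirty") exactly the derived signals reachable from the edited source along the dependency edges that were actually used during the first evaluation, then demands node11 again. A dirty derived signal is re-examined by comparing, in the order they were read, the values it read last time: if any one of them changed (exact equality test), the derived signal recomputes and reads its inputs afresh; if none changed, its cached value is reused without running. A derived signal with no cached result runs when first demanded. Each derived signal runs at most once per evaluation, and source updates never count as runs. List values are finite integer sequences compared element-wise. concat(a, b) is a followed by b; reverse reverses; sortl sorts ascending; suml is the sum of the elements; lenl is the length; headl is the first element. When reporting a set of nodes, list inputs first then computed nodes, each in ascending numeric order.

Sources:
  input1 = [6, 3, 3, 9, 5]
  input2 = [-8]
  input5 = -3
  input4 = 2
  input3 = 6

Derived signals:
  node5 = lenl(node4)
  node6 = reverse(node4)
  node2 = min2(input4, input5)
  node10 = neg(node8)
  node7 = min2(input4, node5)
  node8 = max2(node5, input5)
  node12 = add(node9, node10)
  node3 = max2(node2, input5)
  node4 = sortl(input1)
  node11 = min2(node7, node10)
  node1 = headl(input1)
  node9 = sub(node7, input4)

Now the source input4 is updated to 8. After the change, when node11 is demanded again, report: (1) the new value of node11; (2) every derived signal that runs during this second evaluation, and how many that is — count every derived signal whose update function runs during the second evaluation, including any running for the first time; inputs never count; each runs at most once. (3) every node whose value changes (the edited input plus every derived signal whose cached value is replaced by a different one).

New value of node11: -5.
Derived signals that run: node7, node11 — 2 in total.
Values that change: input4, node7.

First evaluation (everything demanded from the output):
  node4 = sortl([6, 3, 3, 9, 5]) = [3, 3, 5, 6, 9]
  node5 = lenl([3, 3, 5, 6, 9]) = 5
  node7 = min2(2, 5) = 2
  node8 = max2(5, -3) = 5
  node10 = neg(5) = -5
  node11 = min2(2, -5) = -5

Propagation after the edit:
  node7: runs — input4 2->8; result 5.
  node11: runs — node7 2->5; result -5 (same value as before).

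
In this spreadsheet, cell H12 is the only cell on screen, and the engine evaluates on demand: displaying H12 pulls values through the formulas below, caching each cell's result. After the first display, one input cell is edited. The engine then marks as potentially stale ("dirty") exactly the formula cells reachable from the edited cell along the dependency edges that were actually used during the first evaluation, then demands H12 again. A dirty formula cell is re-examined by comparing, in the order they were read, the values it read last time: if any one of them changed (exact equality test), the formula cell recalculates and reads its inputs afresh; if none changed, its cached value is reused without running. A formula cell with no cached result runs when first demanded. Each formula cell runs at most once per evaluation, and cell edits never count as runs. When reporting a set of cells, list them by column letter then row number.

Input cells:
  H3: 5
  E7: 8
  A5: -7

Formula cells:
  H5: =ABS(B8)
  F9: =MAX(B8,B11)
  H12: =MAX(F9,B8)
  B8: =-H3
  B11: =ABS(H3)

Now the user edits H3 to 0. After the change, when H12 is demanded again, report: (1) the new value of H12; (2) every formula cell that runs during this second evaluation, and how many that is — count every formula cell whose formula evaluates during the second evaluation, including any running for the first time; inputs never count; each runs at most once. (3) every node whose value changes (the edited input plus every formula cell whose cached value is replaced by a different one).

Initial pass — values computed on the first demand:
  B8 = -(5) = -5
  B11 = ABS(5) = 5
  F9 = MAX(-5, 5) = 5
  H12 = MAX(5, -5) = 5

Second demand — change propagation:
  B8: re-runs because H3 5->0; new result 0.
  B11: re-runs because H3 5->0; new result 0.
  F9: re-runs because B8 -5->0; B11 5->0; new result 0.
  H12: re-runs because F9 5->0; B8 -5->0; new result 0.

H12 now evaluates to 0.
Run set: B8, B11, F9, H12 (4 run).
Changed values: B8, B11, F9, H3, H12.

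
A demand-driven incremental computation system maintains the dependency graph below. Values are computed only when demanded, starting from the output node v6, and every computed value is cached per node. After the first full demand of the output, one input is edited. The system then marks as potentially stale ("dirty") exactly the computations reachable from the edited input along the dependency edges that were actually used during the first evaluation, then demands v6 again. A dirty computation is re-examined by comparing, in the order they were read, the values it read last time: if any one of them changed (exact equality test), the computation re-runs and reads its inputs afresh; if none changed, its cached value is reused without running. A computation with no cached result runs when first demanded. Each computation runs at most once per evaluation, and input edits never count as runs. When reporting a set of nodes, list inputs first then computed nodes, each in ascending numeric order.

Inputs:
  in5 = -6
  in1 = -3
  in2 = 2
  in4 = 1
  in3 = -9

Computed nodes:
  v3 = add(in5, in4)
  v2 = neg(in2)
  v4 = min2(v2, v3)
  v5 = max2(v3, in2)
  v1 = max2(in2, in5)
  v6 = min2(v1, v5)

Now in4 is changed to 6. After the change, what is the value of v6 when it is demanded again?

New value of v6: 2.
Key observation: the change is absorbed at v5 — it re-runs but produces the same value, and the output's value is unchanged.

First evaluation (everything demanded from the output):
  v1 = max2(2, -6) = 2
  v3 = add(-6, 1) = -5
  v5 = max2(-5, 2) = 2
  v6 = min2(2, 2) = 2

Propagation after the edit:
  v3: runs — in4 1->6; result 0.
  v5: runs — v3 -5->0; result 2 (same value as before).
  v6: checked — values it read are unchanged (v1 unchanged, v5 unchanged); reused cached 2 without running.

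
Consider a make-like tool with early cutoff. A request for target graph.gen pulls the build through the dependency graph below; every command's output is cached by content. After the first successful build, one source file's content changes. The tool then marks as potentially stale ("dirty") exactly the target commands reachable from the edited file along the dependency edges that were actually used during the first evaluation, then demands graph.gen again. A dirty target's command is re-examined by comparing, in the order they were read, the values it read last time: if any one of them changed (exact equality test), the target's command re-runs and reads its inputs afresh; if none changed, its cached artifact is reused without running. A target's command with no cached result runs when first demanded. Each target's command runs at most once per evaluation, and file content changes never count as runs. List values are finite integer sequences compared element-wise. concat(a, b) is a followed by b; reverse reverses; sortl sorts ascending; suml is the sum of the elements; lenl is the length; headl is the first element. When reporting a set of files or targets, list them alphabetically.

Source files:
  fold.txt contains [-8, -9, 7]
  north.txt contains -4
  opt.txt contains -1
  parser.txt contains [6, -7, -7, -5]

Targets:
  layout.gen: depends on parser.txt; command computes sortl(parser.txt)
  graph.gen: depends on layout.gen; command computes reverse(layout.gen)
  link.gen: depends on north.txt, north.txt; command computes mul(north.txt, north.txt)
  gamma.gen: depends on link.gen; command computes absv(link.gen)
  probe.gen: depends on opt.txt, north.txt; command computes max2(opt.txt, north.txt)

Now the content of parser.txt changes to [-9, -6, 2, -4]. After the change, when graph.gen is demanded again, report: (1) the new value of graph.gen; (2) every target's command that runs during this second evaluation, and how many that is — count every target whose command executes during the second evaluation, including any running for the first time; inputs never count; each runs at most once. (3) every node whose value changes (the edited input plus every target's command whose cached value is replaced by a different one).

First demand of the output computes:
  layout.gen = sortl([6, -7, -7, -5]) = [-7, -7, -5, 6]
  graph.gen = reverse([-7, -7, -5, 6]) = [6, -5, -7, -7]

After the edit, cleaning proceeds:
  layout.gen: a read changed (parser.txt [6, -7, -7, -5]->[-9, -6, 2, -4]) — executes, giving [-9, -6, -4, 2].
  graph.gen: a read changed (layout.gen [-7, -7, -5, 6]->[-9, -6, -4, 2]) — executes, giving [2, -4, -6, -9].

Demanding graph.gen again yields [2, -4, -6, -9].
2 target commands run: graph.gen, layout.gen.
The nodes whose values change: graph.gen, layout.gen, parser.txt.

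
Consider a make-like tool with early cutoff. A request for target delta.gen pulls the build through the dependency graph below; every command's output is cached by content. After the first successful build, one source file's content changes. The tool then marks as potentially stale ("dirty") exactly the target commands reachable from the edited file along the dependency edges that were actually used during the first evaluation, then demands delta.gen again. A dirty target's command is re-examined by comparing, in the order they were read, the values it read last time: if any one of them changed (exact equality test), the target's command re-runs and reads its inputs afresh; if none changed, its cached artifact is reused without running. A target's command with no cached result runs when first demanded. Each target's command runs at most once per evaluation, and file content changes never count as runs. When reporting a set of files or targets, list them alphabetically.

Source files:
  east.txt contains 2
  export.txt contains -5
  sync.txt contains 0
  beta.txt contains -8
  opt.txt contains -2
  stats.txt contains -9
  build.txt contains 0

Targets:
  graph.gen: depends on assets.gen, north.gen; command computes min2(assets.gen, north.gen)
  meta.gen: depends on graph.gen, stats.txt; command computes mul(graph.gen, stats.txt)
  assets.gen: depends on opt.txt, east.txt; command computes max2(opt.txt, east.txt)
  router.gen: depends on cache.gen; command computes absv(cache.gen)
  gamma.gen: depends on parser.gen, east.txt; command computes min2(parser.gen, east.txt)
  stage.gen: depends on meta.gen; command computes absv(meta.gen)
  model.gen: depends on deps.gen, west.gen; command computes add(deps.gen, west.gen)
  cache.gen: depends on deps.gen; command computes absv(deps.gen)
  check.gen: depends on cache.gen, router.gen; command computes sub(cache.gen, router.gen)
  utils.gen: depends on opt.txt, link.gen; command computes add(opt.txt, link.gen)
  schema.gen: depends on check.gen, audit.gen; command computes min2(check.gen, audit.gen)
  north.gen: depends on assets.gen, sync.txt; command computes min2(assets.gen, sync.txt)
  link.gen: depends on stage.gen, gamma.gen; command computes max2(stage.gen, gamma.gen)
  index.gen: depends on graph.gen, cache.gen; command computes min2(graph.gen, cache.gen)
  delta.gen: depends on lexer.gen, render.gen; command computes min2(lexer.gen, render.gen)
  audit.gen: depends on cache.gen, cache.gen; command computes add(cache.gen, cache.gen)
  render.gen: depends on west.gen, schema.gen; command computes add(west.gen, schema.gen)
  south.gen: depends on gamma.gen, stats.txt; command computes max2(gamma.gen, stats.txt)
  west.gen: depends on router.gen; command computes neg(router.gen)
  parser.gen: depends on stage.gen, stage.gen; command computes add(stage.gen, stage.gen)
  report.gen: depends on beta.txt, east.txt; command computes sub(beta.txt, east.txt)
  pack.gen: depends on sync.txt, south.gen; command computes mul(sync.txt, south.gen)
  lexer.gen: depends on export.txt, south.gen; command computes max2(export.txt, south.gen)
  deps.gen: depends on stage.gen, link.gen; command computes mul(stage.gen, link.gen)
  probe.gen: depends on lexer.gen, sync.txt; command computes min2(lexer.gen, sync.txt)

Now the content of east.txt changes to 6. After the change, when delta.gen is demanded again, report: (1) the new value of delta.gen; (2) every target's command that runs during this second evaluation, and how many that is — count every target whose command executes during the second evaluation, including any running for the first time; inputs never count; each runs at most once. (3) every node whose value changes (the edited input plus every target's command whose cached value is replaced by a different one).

Demanding delta.gen again yields 0.
4 target commands run: assets.gen, gamma.gen, graph.gen, north.gen.
The nodes whose values change: assets.gen, east.txt.
Note where the cutoff bites: meta.gen is checked, finds nothing changed, and keeps its cache.

First demand of the output computes:
  assets.gen = max2(-2, 2) = 2
  north.gen = min2(2, 0) = 0
  graph.gen = min2(2, 0) = 0
  meta.gen = mul(0, -9) = 0
  stage.gen = absv(0) = 0
  parser.gen = add(0, 0) = 0
  gamma.gen = min2(0, 2) = 0
  link.gen = max2(0, 0) = 0
  deps.gen = mul(0, 0) = 0
  cache.gen = absv(0) = 0
  audit.gen = add(0, 0) = 0
  router.gen = absv(0) = 0
  check.gen = sub(0, 0) = 0
  schema.gen = min2(0, 0) = 0
  south.gen = max2(0, -9) = 0
  lexer.gen = max2(-5, 0) = 0
  west.gen = neg(0) = 0
  render.gen = add(0, 0) = 0
  delta.gen = min2(0, 0) = 0

After the edit, cleaning proceeds:
  assets.gen: a read changed (east.txt 2->6) — executes, giving 6.
  north.gen: a read changed (assets.gen 2->6) — executes, giving 0 — identical to its old value.
  graph.gen: a read changed (assets.gen 2->6) — executes, giving 0 — identical to its old value.
  meta.gen: dirty, but its reads are unchanged (graph.gen unchanged, stats.txt unchanged); cached 0 stands.
  stage.gen: dirty, but its reads are unchanged (meta.gen unchanged); cached 0 stands.
  parser.gen: dirty, but its reads are unchanged (stage.gen unchanged, stage.gen unchanged); cached 0 stands.
  gamma.gen: a read changed (east.txt 2->6) — executes, giving 0 — identical to its old value.
  link.gen: dirty, but its reads are unchanged (stage.gen unchanged, gamma.gen unchanged); cached 0 stands.
  deps.gen: dirty, but its reads are unchanged (stage.gen unchanged, link.gen unchanged); cached 0 stands.
  cache.gen: dirty, but its reads are unchanged (deps.gen unchanged); cached 0 stands.
  audit.gen: dirty, but its reads are unchanged (cache.gen unchanged, cache.gen unchanged); cached 0 stands.
  router.gen: dirty, but its reads are unchanged (cache.gen unchanged); cached 0 stands.
  check.gen: dirty, but its reads are unchanged (cache.gen unchanged, router.gen unchanged); cached 0 stands.
  schema.gen: dirty, but its reads are unchanged (check.gen unchanged, audit.gen unchanged); cached 0 stands.
  south.gen: dirty, but its reads are unchanged (gamma.gen unchanged, stats.txt unchanged); cached 0 stands.
  lexer.gen: dirty, but its reads are unchanged (export.txt unchanged, south.gen unchanged); cached 0 stands.
  west.gen: dirty, but its reads are unchanged (router.gen unchanged); cached 0 stands.
  render.gen: dirty, but its reads are unchanged (west.gen unchanged, schema.gen unchanged); cached 0 stands.
  delta.gen: dirty, but its reads are unchanged (lexer.gen unchanged, render.gen unchanged); cached 0 stands.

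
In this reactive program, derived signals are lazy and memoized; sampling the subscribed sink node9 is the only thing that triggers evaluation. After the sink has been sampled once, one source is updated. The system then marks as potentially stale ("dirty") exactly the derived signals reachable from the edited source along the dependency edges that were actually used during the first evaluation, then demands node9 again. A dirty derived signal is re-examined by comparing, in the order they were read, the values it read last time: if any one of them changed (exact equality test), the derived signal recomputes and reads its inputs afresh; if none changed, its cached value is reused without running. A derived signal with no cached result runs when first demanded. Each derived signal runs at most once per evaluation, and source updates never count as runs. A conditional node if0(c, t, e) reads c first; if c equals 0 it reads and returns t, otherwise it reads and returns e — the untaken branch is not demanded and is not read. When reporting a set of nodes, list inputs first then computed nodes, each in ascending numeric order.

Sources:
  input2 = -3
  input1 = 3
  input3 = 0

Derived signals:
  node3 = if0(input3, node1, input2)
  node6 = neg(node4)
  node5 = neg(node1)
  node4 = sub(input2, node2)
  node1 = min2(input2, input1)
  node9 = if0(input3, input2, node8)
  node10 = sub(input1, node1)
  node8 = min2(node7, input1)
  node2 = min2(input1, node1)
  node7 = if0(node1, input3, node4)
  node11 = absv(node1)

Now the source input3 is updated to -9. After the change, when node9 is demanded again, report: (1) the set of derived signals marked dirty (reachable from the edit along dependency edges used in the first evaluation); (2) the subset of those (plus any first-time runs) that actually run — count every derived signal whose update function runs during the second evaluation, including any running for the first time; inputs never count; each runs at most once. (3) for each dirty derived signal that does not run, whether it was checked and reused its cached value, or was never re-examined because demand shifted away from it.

First demand of the output computes:
  node9 = if0(input3=0 -> then branch input2) = -3

After the edit, cleaning proceeds:
  node1: had never run; runs now, result -3.
  node2: had never run; runs now, result -3.
  node4: had never run; runs now, result 0.
  node7: had never run; runs now, result 0.
  node8: had never run; runs now, result 0.
  node9: a read changed (input3 0->-9) — executes, giving 0.

Note the branch switch — node1, node2, node4, node7, node8 had no cache and run now for the first time.

The edit dirties: node9.
6 derived signals run: node1, node2, node4, node7, node8, node9.
No dirty derived signal escaped a run.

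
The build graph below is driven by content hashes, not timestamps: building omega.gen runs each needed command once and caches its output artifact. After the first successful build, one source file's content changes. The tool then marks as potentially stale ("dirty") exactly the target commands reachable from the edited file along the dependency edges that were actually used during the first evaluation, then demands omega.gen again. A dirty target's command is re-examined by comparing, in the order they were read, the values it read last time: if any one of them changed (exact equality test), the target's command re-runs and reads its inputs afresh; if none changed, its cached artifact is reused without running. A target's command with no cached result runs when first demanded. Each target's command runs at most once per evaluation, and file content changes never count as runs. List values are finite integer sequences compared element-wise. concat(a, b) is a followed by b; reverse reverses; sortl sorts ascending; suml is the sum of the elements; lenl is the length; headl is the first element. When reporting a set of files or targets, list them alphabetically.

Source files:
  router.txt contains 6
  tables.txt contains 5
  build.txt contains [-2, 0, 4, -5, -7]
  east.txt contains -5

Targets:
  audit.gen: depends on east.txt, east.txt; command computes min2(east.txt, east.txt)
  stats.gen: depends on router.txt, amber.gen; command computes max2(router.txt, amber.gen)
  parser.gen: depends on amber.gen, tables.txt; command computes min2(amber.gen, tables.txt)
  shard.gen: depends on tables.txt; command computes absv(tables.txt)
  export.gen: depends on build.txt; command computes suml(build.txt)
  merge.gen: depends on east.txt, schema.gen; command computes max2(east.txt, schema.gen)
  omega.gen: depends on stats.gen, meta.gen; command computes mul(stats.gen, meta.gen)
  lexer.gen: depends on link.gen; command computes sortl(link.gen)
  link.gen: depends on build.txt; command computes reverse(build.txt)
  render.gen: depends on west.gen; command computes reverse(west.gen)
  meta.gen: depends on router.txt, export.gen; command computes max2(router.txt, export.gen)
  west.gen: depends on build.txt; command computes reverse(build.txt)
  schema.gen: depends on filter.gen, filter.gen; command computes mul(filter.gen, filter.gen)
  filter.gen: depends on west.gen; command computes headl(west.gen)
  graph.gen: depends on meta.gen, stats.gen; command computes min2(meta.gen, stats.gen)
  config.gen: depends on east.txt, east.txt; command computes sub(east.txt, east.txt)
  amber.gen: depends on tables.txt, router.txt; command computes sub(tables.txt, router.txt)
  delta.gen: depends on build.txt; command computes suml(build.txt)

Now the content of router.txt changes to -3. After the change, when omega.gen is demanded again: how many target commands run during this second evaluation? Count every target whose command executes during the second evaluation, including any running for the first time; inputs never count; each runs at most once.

Initial pass — values computed on the first demand:
  amber.gen = sub(5, 6) = -1
  export.gen = suml([-2, 0, 4, -5, -7]) = -10
  meta.gen = max2(6, -10) = 6
  stats.gen = max2(6, -1) = 6
  omega.gen = mul(6, 6) = 36

Second demand — change propagation:
  amber.gen: re-runs because router.txt 6->-3; new result 8.
  meta.gen: re-runs because router.txt 6->-3; new result -3.
  stats.gen: re-runs because router.txt 6->-3; amber.gen -1->8; new result 8.
  omega.gen: re-runs because stats.gen 6->8; meta.gen 6->-3; new result -24.

Run set: amber.gen, meta.gen, omega.gen, stats.gen (4 run).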